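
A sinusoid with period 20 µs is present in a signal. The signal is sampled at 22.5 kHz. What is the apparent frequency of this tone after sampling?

T = 20 µs → f = 1/T = 50 kHz.
50 kHz mod fs = 5 kHz.
5 kHz ≤ fs/2 = 11.25 kHz, appears at 5 kHz.

5 kHz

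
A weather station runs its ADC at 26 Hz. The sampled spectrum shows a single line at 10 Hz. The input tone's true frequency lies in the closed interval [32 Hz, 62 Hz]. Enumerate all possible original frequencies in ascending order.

36 Hz, 42 Hz, 62 Hz

Frequencies that alias to 10 Hz are k·fs ± 10 Hz for integer k ≥ 0.
k=0: 10 Hz.
k=1: 16 Hz, 36 Hz.
k=2: 42 Hz, 62 Hz.
k=3: 68 Hz, 88 Hz.
Within [32 Hz, 62 Hz]: 36 Hz, 42 Hz, 62 Hz.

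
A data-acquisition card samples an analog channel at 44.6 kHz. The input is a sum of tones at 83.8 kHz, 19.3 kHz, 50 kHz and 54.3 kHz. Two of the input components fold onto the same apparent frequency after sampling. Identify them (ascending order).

50 kHz, 83.8 kHz

fs/2 = 22.3 kHz.
83.8 kHz mod fs = 39.2 kHz.
39.2 kHz > fs/2 = 22.3 kHz, folds to fs − 39.2 kHz = 5.4 kHz.
19.3 kHz ≤ fs/2 = 22.3 kHz, passes unchanged.
50 kHz mod fs = 5.4 kHz.
5.4 kHz ≤ fs/2 = 22.3 kHz, appears at 5.4 kHz.
54.3 kHz mod fs = 9.7 kHz.
9.7 kHz ≤ fs/2 = 22.3 kHz, appears at 9.7 kHz.
50 kHz and 83.8 kHz both map to 5.4 kHz.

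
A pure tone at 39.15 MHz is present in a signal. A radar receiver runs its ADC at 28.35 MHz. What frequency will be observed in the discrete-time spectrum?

10.8 MHz

39.15 MHz mod fs = 10.8 MHz.
10.8 MHz ≤ fs/2 = 14.175 MHz, appears at 10.8 MHz.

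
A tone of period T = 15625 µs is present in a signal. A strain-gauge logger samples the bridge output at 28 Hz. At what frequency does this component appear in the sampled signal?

T = 15625 µs → f = 1/T = 64 Hz.
64 Hz mod fs = 8 Hz.
8 Hz ≤ fs/2 = 14 Hz, appears at 8 Hz.

8 Hz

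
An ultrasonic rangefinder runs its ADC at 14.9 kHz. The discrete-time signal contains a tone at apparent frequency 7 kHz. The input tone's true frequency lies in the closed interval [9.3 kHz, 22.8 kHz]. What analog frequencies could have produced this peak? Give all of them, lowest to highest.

21.9 kHz, 22.8 kHz

Frequencies that alias to 7 kHz are k·fs ± 7 kHz for integer k ≥ 0.
k=0: 7 kHz.
k=1: 7.9 kHz, 21.9 kHz.
k=2: 22.8 kHz, 36.8 kHz.
k=3: 37.7 kHz, 51.7 kHz.
Within [9.3 kHz, 22.8 kHz]: 21.9 kHz, 22.8 kHz.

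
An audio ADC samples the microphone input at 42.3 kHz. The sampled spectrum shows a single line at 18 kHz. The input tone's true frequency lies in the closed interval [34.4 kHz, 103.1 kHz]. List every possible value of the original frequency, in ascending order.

60.3 kHz, 66.6 kHz, 102.6 kHz

Frequencies that alias to 18 kHz are k·fs ± 18 kHz for integer k ≥ 0.
k=0: 18 kHz.
k=1: 24.3 kHz, 60.3 kHz.
k=2: 66.6 kHz, 102.6 kHz.
k=3: 108.9 kHz, 144.9 kHz.
Within [34.4 kHz, 103.1 kHz]: 60.3 kHz, 66.6 kHz, 102.6 kHz.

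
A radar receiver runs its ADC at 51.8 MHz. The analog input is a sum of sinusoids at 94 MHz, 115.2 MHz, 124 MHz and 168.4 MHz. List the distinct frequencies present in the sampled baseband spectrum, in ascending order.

fs/2 = 25.9 MHz.
94 MHz mod fs = 42.2 MHz.
42.2 MHz > fs/2 = 25.9 MHz, folds to fs − 42.2 MHz = 9.6 MHz.
115.2 MHz mod fs = 11.6 MHz.
11.6 MHz ≤ fs/2 = 25.9 MHz, appears at 11.6 MHz.
124 MHz mod fs = 20.4 MHz.
20.4 MHz ≤ fs/2 = 25.9 MHz, appears at 20.4 MHz.
168.4 MHz mod fs = 13 MHz.
13 MHz ≤ fs/2 = 25.9 MHz, appears at 13 MHz.
Distinct values: {9.6 MHz, 11.6 MHz, 13 MHz, 20.4 MHz}.

9.6 MHz, 11.6 MHz, 13 MHz, 20.4 MHz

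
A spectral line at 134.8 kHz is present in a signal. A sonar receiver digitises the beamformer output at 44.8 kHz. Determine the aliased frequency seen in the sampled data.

0.4 kHz

134.8 kHz mod fs = 0.4 kHz.
0.4 kHz ≤ fs/2 = 22.4 kHz, appears at 0.4 kHz.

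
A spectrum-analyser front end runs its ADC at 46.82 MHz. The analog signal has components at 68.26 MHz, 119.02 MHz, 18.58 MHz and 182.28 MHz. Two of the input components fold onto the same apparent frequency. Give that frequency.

21.44 MHz

fs/2 = 23.41 MHz.
68.26 MHz mod fs = 21.44 MHz.
21.44 MHz ≤ fs/2 = 23.41 MHz, appears at 21.44 MHz.
119.02 MHz mod fs = 25.38 MHz.
25.38 MHz > fs/2 = 23.41 MHz, folds to fs − 25.38 MHz = 21.44 MHz.
18.58 MHz ≤ fs/2 = 23.41 MHz, passes unchanged.
182.28 MHz mod fs = 41.82 MHz.
41.82 MHz > fs/2 = 23.41 MHz, folds to fs − 41.82 MHz = 5 MHz.
68.26 MHz and 119.02 MHz both map to 21.44 MHz.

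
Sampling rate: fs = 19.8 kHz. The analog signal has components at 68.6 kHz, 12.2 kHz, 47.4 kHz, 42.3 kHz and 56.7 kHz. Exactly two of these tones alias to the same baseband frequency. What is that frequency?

2.7 kHz

fs/2 = 9.9 kHz.
68.6 kHz mod fs = 9.2 kHz.
9.2 kHz ≤ fs/2 = 9.9 kHz, appears at 9.2 kHz.
12.2 kHz > fs/2 = 9.9 kHz, folds to fs − 12.2 kHz = 7.6 kHz.
47.4 kHz mod fs = 7.8 kHz.
7.8 kHz ≤ fs/2 = 9.9 kHz, appears at 7.8 kHz.
42.3 kHz mod fs = 2.7 kHz.
2.7 kHz ≤ fs/2 = 9.9 kHz, appears at 2.7 kHz.
56.7 kHz mod fs = 17.1 kHz.
17.1 kHz > fs/2 = 9.9 kHz, folds to fs − 17.1 kHz = 2.7 kHz.
42.3 kHz and 56.7 kHz both map to 2.7 kHz.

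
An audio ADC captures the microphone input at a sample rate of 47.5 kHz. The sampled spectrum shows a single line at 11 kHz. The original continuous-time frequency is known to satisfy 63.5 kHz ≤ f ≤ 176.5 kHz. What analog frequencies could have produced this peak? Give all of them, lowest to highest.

84 kHz, 106 kHz, 131.5 kHz, 153.5 kHz

Frequencies that alias to 11 kHz are k·fs ± 11 kHz for integer k ≥ 0.
k=0: 11 kHz.
k=1: 36.5 kHz, 58.5 kHz.
k=2: 84 kHz, 106 kHz.
k=3: 131.5 kHz, 153.5 kHz.
k=4: 179 kHz, 201 kHz.
Within [63.5 kHz, 176.5 kHz]: 84 kHz, 106 kHz, 131.5 kHz, 153.5 kHz.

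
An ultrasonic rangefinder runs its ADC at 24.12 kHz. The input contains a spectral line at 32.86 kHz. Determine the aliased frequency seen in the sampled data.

32.86 kHz mod fs = 8.74 kHz.
8.74 kHz ≤ fs/2 = 12.06 kHz, appears at 8.74 kHz.

8.74 kHz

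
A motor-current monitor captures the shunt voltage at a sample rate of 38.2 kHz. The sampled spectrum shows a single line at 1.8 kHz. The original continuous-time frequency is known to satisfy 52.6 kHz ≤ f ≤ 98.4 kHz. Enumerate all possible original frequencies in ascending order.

74.6 kHz, 78.2 kHz

Frequencies that alias to 1.8 kHz are k·fs ± 1.8 kHz for integer k ≥ 0.
k=0: 1.8 kHz.
k=1: 36.4 kHz, 40 kHz.
k=2: 74.6 kHz, 78.2 kHz.
k=3: 112.8 kHz, 116.4 kHz.
Within [52.6 kHz, 98.4 kHz]: 74.6 kHz, 78.2 kHz.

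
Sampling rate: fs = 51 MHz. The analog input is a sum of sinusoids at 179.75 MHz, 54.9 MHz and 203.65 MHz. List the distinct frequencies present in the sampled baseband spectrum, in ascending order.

0.35 MHz, 3.9 MHz, 24.25 MHz

fs/2 = 25.5 MHz.
179.75 MHz mod fs = 26.75 MHz.
26.75 MHz > fs/2 = 25.5 MHz, folds to fs − 26.75 MHz = 24.25 MHz.
54.9 MHz mod fs = 3.9 MHz.
3.9 MHz ≤ fs/2 = 25.5 MHz, appears at 3.9 MHz.
203.65 MHz mod fs = 50.65 MHz.
50.65 MHz > fs/2 = 25.5 MHz, folds to fs − 50.65 MHz = 0.35 MHz.
Distinct values: {0.35 MHz, 3.9 MHz, 24.25 MHz}.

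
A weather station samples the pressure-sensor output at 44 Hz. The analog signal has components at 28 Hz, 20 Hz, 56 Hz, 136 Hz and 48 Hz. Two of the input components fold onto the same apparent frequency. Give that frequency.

4 Hz

fs/2 = 22 Hz.
28 Hz > fs/2 = 22 Hz, folds to fs − 28 Hz = 16 Hz.
20 Hz ≤ fs/2 = 22 Hz, passes unchanged.
56 Hz mod fs = 12 Hz.
12 Hz ≤ fs/2 = 22 Hz, appears at 12 Hz.
136 Hz mod fs = 4 Hz.
4 Hz ≤ fs/2 = 22 Hz, appears at 4 Hz.
48 Hz mod fs = 4 Hz.
4 Hz ≤ fs/2 = 22 Hz, appears at 4 Hz.
48 Hz and 136 Hz both map to 4 Hz.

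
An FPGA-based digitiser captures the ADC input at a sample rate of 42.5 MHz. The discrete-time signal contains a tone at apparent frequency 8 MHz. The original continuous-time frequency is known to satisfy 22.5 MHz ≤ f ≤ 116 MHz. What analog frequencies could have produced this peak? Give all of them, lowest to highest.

Frequencies that alias to 8 MHz are k·fs ± 8 MHz for integer k ≥ 0.
k=0: 8 MHz.
k=1: 34.5 MHz, 50.5 MHz.
k=2: 77 MHz, 93 MHz.
k=3: 119.5 MHz, 135.5 MHz.
Within [22.5 MHz, 116 MHz]: 34.5 MHz, 50.5 MHz, 77 MHz, 93 MHz.

34.5 MHz, 50.5 MHz, 77 MHz, 93 MHz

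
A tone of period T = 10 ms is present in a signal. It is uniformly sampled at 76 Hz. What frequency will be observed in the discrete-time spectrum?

T = 10 ms → f = 1/T = 100 Hz.
100 Hz mod fs = 24 Hz.
24 Hz ≤ fs/2 = 38 Hz, appears at 24 Hz.

24 Hz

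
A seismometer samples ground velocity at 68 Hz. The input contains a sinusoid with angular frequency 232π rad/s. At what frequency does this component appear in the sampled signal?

20 Hz

ω = 232π rad/s → f = ω/(2π) = 116 Hz.
116 Hz mod fs = 48 Hz.
48 Hz > fs/2 = 34 Hz, folds to fs − 48 Hz = 20 Hz.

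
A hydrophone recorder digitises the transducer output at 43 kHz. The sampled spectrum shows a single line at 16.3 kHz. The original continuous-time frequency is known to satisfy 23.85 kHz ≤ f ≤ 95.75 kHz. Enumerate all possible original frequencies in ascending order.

Frequencies that alias to 16.3 kHz are k·fs ± 16.3 kHz for integer k ≥ 0.
k=0: 16.3 kHz.
k=1: 26.7 kHz, 59.3 kHz.
k=2: 69.7 kHz, 102.3 kHz.
k=3: 112.7 kHz, 145.3 kHz.
Within [23.85 kHz, 95.75 kHz]: 26.7 kHz, 59.3 kHz, 69.7 kHz.

26.7 kHz, 59.3 kHz, 69.7 kHz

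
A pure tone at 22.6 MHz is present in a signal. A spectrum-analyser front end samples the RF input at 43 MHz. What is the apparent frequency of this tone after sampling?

22.6 MHz > fs/2 = 21.5 MHz, folds to fs − 22.6 MHz = 20.4 MHz.

20.4 MHz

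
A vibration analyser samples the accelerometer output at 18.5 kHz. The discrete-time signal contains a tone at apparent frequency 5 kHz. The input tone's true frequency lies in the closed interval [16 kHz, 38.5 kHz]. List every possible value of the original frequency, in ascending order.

Frequencies that alias to 5 kHz are k·fs ± 5 kHz for integer k ≥ 0.
k=0: 5 kHz.
k=1: 13.5 kHz, 23.5 kHz.
k=2: 32 kHz, 42 kHz.
k=3: 50.5 kHz, 60.5 kHz.
Within [16 kHz, 38.5 kHz]: 23.5 kHz, 32 kHz.

23.5 kHz, 32 kHz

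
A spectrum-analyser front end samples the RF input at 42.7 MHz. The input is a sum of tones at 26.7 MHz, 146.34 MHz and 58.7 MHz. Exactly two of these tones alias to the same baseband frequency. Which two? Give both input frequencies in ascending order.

fs/2 = 21.35 MHz.
26.7 MHz > fs/2 = 21.35 MHz, folds to fs − 26.7 MHz = 16 MHz.
146.34 MHz mod fs = 18.24 MHz.
18.24 MHz ≤ fs/2 = 21.35 MHz, appears at 18.24 MHz.
58.7 MHz mod fs = 16 MHz.
16 MHz ≤ fs/2 = 21.35 MHz, appears at 16 MHz.
26.7 MHz and 58.7 MHz both map to 16 MHz.

26.7 MHz, 58.7 MHz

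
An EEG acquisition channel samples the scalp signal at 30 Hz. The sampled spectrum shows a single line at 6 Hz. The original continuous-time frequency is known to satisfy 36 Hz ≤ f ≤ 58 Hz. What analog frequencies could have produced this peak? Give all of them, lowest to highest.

Frequencies that alias to 6 Hz are k·fs ± 6 Hz for integer k ≥ 0.
k=0: 6 Hz.
k=1: 24 Hz, 36 Hz.
k=2: 54 Hz, 66 Hz.
k=3: 84 Hz, 96 Hz.
Within [36 Hz, 58 Hz]: 36 Hz, 54 Hz.

36 Hz, 54 Hz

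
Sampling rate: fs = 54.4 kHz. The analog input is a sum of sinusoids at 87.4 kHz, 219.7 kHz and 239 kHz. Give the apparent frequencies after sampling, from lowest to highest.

2.1 kHz, 21.4 kHz

fs/2 = 27.2 kHz.
87.4 kHz mod fs = 33 kHz.
33 kHz > fs/2 = 27.2 kHz, folds to fs − 33 kHz = 21.4 kHz.
219.7 kHz mod fs = 2.1 kHz.
2.1 kHz ≤ fs/2 = 27.2 kHz, appears at 2.1 kHz.
239 kHz mod fs = 21.4 kHz.
21.4 kHz ≤ fs/2 = 27.2 kHz, appears at 21.4 kHz.
Distinct values: {2.1 kHz, 21.4 kHz}.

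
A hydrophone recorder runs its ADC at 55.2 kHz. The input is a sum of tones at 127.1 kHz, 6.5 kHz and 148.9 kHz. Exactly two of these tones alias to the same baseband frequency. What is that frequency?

fs/2 = 27.6 kHz.
127.1 kHz mod fs = 16.7 kHz.
16.7 kHz ≤ fs/2 = 27.6 kHz, appears at 16.7 kHz.
6.5 kHz ≤ fs/2 = 27.6 kHz, passes unchanged.
148.9 kHz mod fs = 38.5 kHz.
38.5 kHz > fs/2 = 27.6 kHz, folds to fs − 38.5 kHz = 16.7 kHz.
127.1 kHz and 148.9 kHz both map to 16.7 kHz.

16.7 kHz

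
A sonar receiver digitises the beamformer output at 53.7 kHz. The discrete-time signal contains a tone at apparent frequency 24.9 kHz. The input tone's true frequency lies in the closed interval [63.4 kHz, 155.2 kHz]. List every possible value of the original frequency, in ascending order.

Frequencies that alias to 24.9 kHz are k·fs ± 24.9 kHz for integer k ≥ 0.
k=0: 24.9 kHz.
k=1: 28.8 kHz, 78.6 kHz.
k=2: 82.5 kHz, 132.3 kHz.
k=3: 136.2 kHz, 186 kHz.
k=4: 189.9 kHz, 239.7 kHz.
Within [63.4 kHz, 155.2 kHz]: 78.6 kHz, 82.5 kHz, 132.3 kHz, 136.2 kHz.

78.6 kHz, 82.5 kHz, 132.3 kHz, 136.2 kHz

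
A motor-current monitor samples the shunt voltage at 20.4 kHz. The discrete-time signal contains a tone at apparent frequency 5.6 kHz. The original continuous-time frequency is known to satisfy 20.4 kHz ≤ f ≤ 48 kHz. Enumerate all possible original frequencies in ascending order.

Frequencies that alias to 5.6 kHz are k·fs ± 5.6 kHz for integer k ≥ 0.
k=0: 5.6 kHz.
k=1: 14.8 kHz, 26 kHz.
k=2: 35.2 kHz, 46.4 kHz.
k=3: 55.6 kHz, 66.8 kHz.
Within [20.4 kHz, 48 kHz]: 26 kHz, 35.2 kHz, 46.4 kHz.

26 kHz, 35.2 kHz, 46.4 kHz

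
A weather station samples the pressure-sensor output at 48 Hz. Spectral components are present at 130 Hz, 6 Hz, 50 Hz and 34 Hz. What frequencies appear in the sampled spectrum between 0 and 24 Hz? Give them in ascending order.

2 Hz, 6 Hz, 14 Hz

fs/2 = 24 Hz.
130 Hz mod fs = 34 Hz.
34 Hz > fs/2 = 24 Hz, folds to fs − 34 Hz = 14 Hz.
6 Hz ≤ fs/2 = 24 Hz, passes unchanged.
50 Hz mod fs = 2 Hz.
2 Hz ≤ fs/2 = 24 Hz, appears at 2 Hz.
34 Hz > fs/2 = 24 Hz, folds to fs − 34 Hz = 14 Hz.
Distinct values: {2 Hz, 6 Hz, 14 Hz}.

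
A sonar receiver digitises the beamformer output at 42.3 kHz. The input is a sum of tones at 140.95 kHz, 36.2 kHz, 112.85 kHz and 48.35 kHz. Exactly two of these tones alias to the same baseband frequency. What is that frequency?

14.05 kHz

fs/2 = 21.15 kHz.
140.95 kHz mod fs = 14.05 kHz.
14.05 kHz ≤ fs/2 = 21.15 kHz, appears at 14.05 kHz.
36.2 kHz > fs/2 = 21.15 kHz, folds to fs − 36.2 kHz = 6.1 kHz.
112.85 kHz mod fs = 28.25 kHz.
28.25 kHz > fs/2 = 21.15 kHz, folds to fs − 28.25 kHz = 14.05 kHz.
48.35 kHz mod fs = 6.05 kHz.
6.05 kHz ≤ fs/2 = 21.15 kHz, appears at 6.05 kHz.
112.85 kHz and 140.95 kHz both map to 14.05 kHz.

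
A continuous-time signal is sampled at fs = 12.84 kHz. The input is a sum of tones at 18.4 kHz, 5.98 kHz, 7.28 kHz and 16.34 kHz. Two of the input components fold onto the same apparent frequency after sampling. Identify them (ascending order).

fs/2 = 6.42 kHz.
18.4 kHz mod fs = 5.56 kHz.
5.56 kHz ≤ fs/2 = 6.42 kHz, appears at 5.56 kHz.
5.98 kHz ≤ fs/2 = 6.42 kHz, passes unchanged.
7.28 kHz > fs/2 = 6.42 kHz, folds to fs − 7.28 kHz = 5.56 kHz.
16.34 kHz mod fs = 3.5 kHz.
3.5 kHz ≤ fs/2 = 6.42 kHz, appears at 3.5 kHz.
7.28 kHz and 18.4 kHz both map to 5.56 kHz.

7.28 kHz, 18.4 kHz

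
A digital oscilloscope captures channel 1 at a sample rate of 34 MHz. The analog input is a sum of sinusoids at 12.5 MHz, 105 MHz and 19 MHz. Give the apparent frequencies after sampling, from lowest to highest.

3 MHz, 12.5 MHz, 15 MHz

fs/2 = 17 MHz.
12.5 MHz ≤ fs/2 = 17 MHz, passes unchanged.
105 MHz mod fs = 3 MHz.
3 MHz ≤ fs/2 = 17 MHz, appears at 3 MHz.
19 MHz > fs/2 = 17 MHz, folds to fs − 19 MHz = 15 MHz.
Distinct values: {3 MHz, 12.5 MHz, 15 MHz}.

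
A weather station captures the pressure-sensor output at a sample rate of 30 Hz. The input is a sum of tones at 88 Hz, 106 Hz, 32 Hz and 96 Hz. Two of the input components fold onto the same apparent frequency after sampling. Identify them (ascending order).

fs/2 = 15 Hz.
88 Hz mod fs = 28 Hz.
28 Hz > fs/2 = 15 Hz, folds to fs − 28 Hz = 2 Hz.
106 Hz mod fs = 16 Hz.
16 Hz > fs/2 = 15 Hz, folds to fs − 16 Hz = 14 Hz.
32 Hz mod fs = 2 Hz.
2 Hz ≤ fs/2 = 15 Hz, appears at 2 Hz.
96 Hz mod fs = 6 Hz.
6 Hz ≤ fs/2 = 15 Hz, appears at 6 Hz.
32 Hz and 88 Hz both map to 2 Hz.

32 Hz, 88 Hz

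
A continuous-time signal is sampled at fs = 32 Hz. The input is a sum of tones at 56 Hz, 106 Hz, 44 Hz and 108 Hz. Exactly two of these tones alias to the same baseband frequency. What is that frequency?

12 Hz

fs/2 = 16 Hz.
56 Hz mod fs = 24 Hz.
24 Hz > fs/2 = 16 Hz, folds to fs − 24 Hz = 8 Hz.
106 Hz mod fs = 10 Hz.
10 Hz ≤ fs/2 = 16 Hz, appears at 10 Hz.
44 Hz mod fs = 12 Hz.
12 Hz ≤ fs/2 = 16 Hz, appears at 12 Hz.
108 Hz mod fs = 12 Hz.
12 Hz ≤ fs/2 = 16 Hz, appears at 12 Hz.
44 Hz and 108 Hz both map to 12 Hz.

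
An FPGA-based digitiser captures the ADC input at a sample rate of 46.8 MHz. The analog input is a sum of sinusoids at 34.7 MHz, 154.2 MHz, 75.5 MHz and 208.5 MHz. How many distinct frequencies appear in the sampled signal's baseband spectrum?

4

fs/2 = 23.4 MHz.
34.7 MHz > fs/2 = 23.4 MHz, folds to fs − 34.7 MHz = 12.1 MHz.
154.2 MHz mod fs = 13.8 MHz.
13.8 MHz ≤ fs/2 = 23.4 MHz, appears at 13.8 MHz.
75.5 MHz mod fs = 28.7 MHz.
28.7 MHz > fs/2 = 23.4 MHz, folds to fs − 28.7 MHz = 18.1 MHz.
208.5 MHz mod fs = 21.3 MHz.
21.3 MHz ≤ fs/2 = 23.4 MHz, appears at 21.3 MHz.
Distinct values: {12.1 MHz, 13.8 MHz, 18.1 MHz, 21.3 MHz} → 4.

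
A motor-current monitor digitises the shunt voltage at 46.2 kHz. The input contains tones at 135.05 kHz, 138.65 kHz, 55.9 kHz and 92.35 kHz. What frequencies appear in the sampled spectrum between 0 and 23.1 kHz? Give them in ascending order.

0.05 kHz, 3.55 kHz, 9.7 kHz

fs/2 = 23.1 kHz.
135.05 kHz mod fs = 42.65 kHz.
42.65 kHz > fs/2 = 23.1 kHz, folds to fs − 42.65 kHz = 3.55 kHz.
138.65 kHz mod fs = 0.05 kHz.
0.05 kHz ≤ fs/2 = 23.1 kHz, appears at 0.05 kHz.
55.9 kHz mod fs = 9.7 kHz.
9.7 kHz ≤ fs/2 = 23.1 kHz, appears at 9.7 kHz.
92.35 kHz mod fs = 46.15 kHz.
46.15 kHz > fs/2 = 23.1 kHz, folds to fs − 46.15 kHz = 0.05 kHz.
Distinct values: {0.05 kHz, 3.55 kHz, 9.7 kHz}.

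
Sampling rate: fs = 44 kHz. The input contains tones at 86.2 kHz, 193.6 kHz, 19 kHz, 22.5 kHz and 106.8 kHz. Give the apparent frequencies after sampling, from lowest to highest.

fs/2 = 22 kHz.
86.2 kHz mod fs = 42.2 kHz.
42.2 kHz > fs/2 = 22 kHz, folds to fs − 42.2 kHz = 1.8 kHz.
193.6 kHz mod fs = 17.6 kHz.
17.6 kHz ≤ fs/2 = 22 kHz, appears at 17.6 kHz.
19 kHz ≤ fs/2 = 22 kHz, passes unchanged.
22.5 kHz > fs/2 = 22 kHz, folds to fs − 22.5 kHz = 21.5 kHz.
106.8 kHz mod fs = 18.8 kHz.
18.8 kHz ≤ fs/2 = 22 kHz, appears at 18.8 kHz.
Distinct values: {1.8 kHz, 17.6 kHz, 18.8 kHz, 19 kHz, 21.5 kHz}.

1.8 kHz, 17.6 kHz, 18.8 kHz, 19 kHz, 21.5 kHz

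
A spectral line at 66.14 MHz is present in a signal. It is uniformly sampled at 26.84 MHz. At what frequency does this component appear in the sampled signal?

66.14 MHz mod fs = 12.46 MHz.
12.46 MHz ≤ fs/2 = 13.42 MHz, appears at 12.46 MHz.

12.46 MHz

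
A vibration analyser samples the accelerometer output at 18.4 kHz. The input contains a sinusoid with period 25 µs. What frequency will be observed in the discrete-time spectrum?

3.2 kHz

T = 25 µs → f = 1/T = 40 kHz.
40 kHz mod fs = 3.2 kHz.
3.2 kHz ≤ fs/2 = 9.2 kHz, appears at 3.2 kHz.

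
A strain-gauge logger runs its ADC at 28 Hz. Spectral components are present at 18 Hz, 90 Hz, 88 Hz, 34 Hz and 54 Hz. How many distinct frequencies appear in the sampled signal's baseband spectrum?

4

fs/2 = 14 Hz.
18 Hz > fs/2 = 14 Hz, folds to fs − 18 Hz = 10 Hz.
90 Hz mod fs = 6 Hz.
6 Hz ≤ fs/2 = 14 Hz, appears at 6 Hz.
88 Hz mod fs = 4 Hz.
4 Hz ≤ fs/2 = 14 Hz, appears at 4 Hz.
34 Hz mod fs = 6 Hz.
6 Hz ≤ fs/2 = 14 Hz, appears at 6 Hz.
54 Hz mod fs = 26 Hz.
26 Hz > fs/2 = 14 Hz, folds to fs − 26 Hz = 2 Hz.
Distinct values: {2 Hz, 4 Hz, 6 Hz, 10 Hz} → 4.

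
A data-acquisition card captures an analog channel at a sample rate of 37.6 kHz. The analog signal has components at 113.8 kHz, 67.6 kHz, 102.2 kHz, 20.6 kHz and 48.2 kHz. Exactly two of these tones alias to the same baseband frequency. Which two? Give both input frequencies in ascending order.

48.2 kHz, 102.2 kHz

fs/2 = 18.8 kHz.
113.8 kHz mod fs = 1 kHz.
1 kHz ≤ fs/2 = 18.8 kHz, appears at 1 kHz.
67.6 kHz mod fs = 30 kHz.
30 kHz > fs/2 = 18.8 kHz, folds to fs − 30 kHz = 7.6 kHz.
102.2 kHz mod fs = 27 kHz.
27 kHz > fs/2 = 18.8 kHz, folds to fs − 27 kHz = 10.6 kHz.
20.6 kHz > fs/2 = 18.8 kHz, folds to fs − 20.6 kHz = 17 kHz.
48.2 kHz mod fs = 10.6 kHz.
10.6 kHz ≤ fs/2 = 18.8 kHz, appears at 10.6 kHz.
48.2 kHz and 102.2 kHz both map to 10.6 kHz.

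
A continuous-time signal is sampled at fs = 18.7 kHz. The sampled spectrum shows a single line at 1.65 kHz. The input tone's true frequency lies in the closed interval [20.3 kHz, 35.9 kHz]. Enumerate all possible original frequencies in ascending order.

Frequencies that alias to 1.65 kHz are k·fs ± 1.65 kHz for integer k ≥ 0.
k=0: 1.65 kHz.
k=1: 17.05 kHz, 20.35 kHz.
k=2: 35.75 kHz, 39.05 kHz.
k=3: 54.45 kHz, 57.75 kHz.
Within [20.3 kHz, 35.9 kHz]: 20.35 kHz, 35.75 kHz.

20.35 kHz, 35.75 kHz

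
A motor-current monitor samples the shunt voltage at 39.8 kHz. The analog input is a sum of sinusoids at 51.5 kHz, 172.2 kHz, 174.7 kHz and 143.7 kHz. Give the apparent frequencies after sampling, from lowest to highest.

fs/2 = 19.9 kHz.
51.5 kHz mod fs = 11.7 kHz.
11.7 kHz ≤ fs/2 = 19.9 kHz, appears at 11.7 kHz.
172.2 kHz mod fs = 13 kHz.
13 kHz ≤ fs/2 = 19.9 kHz, appears at 13 kHz.
174.7 kHz mod fs = 15.5 kHz.
15.5 kHz ≤ fs/2 = 19.9 kHz, appears at 15.5 kHz.
143.7 kHz mod fs = 24.3 kHz.
24.3 kHz > fs/2 = 19.9 kHz, folds to fs − 24.3 kHz = 15.5 kHz.
Distinct values: {11.7 kHz, 13 kHz, 15.5 kHz}.

11.7 kHz, 13 kHz, 15.5 kHz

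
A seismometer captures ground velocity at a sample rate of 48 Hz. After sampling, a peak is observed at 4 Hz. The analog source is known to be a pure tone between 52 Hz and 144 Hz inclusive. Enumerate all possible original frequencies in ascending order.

Frequencies that alias to 4 Hz are k·fs ± 4 Hz for integer k ≥ 0.
k=0: 4 Hz.
k=1: 44 Hz, 52 Hz.
k=2: 92 Hz, 100 Hz.
k=3: 140 Hz, 148 Hz.
k=4: 188 Hz, 196 Hz.
Within [52 Hz, 144 Hz]: 52 Hz, 92 Hz, 100 Hz, 140 Hz.

52 Hz, 92 Hz, 100 Hz, 140 Hz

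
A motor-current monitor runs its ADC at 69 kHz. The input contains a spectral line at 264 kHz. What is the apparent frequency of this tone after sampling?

12 kHz

264 kHz mod fs = 57 kHz.
57 kHz > fs/2 = 34.5 kHz, folds to fs − 57 kHz = 12 kHz.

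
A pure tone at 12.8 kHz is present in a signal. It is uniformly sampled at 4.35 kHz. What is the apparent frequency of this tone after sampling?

0.25 kHz

12.8 kHz mod fs = 4.1 kHz.
4.1 kHz > fs/2 = 2.175 kHz, folds to fs − 4.1 kHz = 0.25 kHz.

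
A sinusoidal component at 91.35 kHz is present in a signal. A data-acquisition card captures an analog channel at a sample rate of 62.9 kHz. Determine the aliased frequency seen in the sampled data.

28.45 kHz

91.35 kHz mod fs = 28.45 kHz.
28.45 kHz ≤ fs/2 = 31.45 kHz, appears at 28.45 kHz.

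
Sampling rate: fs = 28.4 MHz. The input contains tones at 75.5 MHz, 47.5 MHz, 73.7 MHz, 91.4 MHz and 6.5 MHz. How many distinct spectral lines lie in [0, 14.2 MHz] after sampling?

fs/2 = 14.2 MHz.
75.5 MHz mod fs = 18.7 MHz.
18.7 MHz > fs/2 = 14.2 MHz, folds to fs − 18.7 MHz = 9.7 MHz.
47.5 MHz mod fs = 19.1 MHz.
19.1 MHz > fs/2 = 14.2 MHz, folds to fs − 19.1 MHz = 9.3 MHz.
73.7 MHz mod fs = 16.9 MHz.
16.9 MHz > fs/2 = 14.2 MHz, folds to fs − 16.9 MHz = 11.5 MHz.
91.4 MHz mod fs = 6.2 MHz.
6.2 MHz ≤ fs/2 = 14.2 MHz, appears at 6.2 MHz.
6.5 MHz ≤ fs/2 = 14.2 MHz, passes unchanged.
Distinct values: {6.2 MHz, 6.5 MHz, 9.3 MHz, 9.7 MHz, 11.5 MHz} → 5.

5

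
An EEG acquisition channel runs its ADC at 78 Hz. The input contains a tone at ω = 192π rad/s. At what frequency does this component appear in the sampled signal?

ω = 192π rad/s → f = ω/(2π) = 96 Hz.
96 Hz mod fs = 18 Hz.
18 Hz ≤ fs/2 = 39 Hz, appears at 18 Hz.

18 Hz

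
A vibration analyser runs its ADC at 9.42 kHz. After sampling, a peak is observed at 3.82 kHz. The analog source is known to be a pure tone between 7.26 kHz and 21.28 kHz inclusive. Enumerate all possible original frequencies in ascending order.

Frequencies that alias to 3.82 kHz are k·fs ± 3.82 kHz for integer k ≥ 0.
k=0: 3.82 kHz.
k=1: 5.6 kHz, 13.24 kHz.
k=2: 15.02 kHz, 22.66 kHz.
k=3: 24.44 kHz, 32.08 kHz.
Within [7.26 kHz, 21.28 kHz]: 13.24 kHz, 15.02 kHz.

13.24 kHz, 15.02 kHz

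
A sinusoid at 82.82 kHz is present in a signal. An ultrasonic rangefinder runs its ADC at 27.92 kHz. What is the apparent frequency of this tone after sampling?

0.94 kHz

82.82 kHz mod fs = 26.98 kHz.
26.98 kHz > fs/2 = 13.96 kHz, folds to fs − 26.98 kHz = 0.94 kHz.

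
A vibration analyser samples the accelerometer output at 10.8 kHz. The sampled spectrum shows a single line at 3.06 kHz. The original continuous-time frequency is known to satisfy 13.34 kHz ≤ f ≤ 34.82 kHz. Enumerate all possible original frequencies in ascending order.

Frequencies that alias to 3.06 kHz are k·fs ± 3.06 kHz for integer k ≥ 0.
k=0: 3.06 kHz.
k=1: 7.74 kHz, 13.86 kHz.
k=2: 18.54 kHz, 24.66 kHz.
k=3: 29.34 kHz, 35.46 kHz.
k=4: 40.14 kHz, 46.26 kHz.
Within [13.34 kHz, 34.82 kHz]: 13.86 kHz, 18.54 kHz, 24.66 kHz, 29.34 kHz.

13.86 kHz, 18.54 kHz, 24.66 kHz, 29.34 kHz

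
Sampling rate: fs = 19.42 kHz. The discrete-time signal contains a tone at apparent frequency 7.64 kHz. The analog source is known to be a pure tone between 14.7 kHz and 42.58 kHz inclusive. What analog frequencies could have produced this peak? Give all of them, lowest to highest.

27.06 kHz, 31.2 kHz

Frequencies that alias to 7.64 kHz are k·fs ± 7.64 kHz for integer k ≥ 0.
k=0: 7.64 kHz.
k=1: 11.78 kHz, 27.06 kHz.
k=2: 31.2 kHz, 46.48 kHz.
k=3: 50.62 kHz, 65.9 kHz.
Within [14.7 kHz, 42.58 kHz]: 27.06 kHz, 31.2 kHz.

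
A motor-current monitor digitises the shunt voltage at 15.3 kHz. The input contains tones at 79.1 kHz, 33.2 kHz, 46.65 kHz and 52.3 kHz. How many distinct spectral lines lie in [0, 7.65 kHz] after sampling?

fs/2 = 7.65 kHz.
79.1 kHz mod fs = 2.6 kHz.
2.6 kHz ≤ fs/2 = 7.65 kHz, appears at 2.6 kHz.
33.2 kHz mod fs = 2.6 kHz.
2.6 kHz ≤ fs/2 = 7.65 kHz, appears at 2.6 kHz.
46.65 kHz mod fs = 0.75 kHz.
0.75 kHz ≤ fs/2 = 7.65 kHz, appears at 0.75 kHz.
52.3 kHz mod fs = 6.4 kHz.
6.4 kHz ≤ fs/2 = 7.65 kHz, appears at 6.4 kHz.
Distinct values: {0.75 kHz, 2.6 kHz, 6.4 kHz} → 3.

3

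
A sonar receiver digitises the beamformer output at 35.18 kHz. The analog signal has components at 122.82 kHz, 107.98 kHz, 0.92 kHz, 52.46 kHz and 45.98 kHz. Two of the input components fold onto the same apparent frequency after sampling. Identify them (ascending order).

52.46 kHz, 122.82 kHz

fs/2 = 17.59 kHz.
122.82 kHz mod fs = 17.28 kHz.
17.28 kHz ≤ fs/2 = 17.59 kHz, appears at 17.28 kHz.
107.98 kHz mod fs = 2.44 kHz.
2.44 kHz ≤ fs/2 = 17.59 kHz, appears at 2.44 kHz.
0.92 kHz ≤ fs/2 = 17.59 kHz, passes unchanged.
52.46 kHz mod fs = 17.28 kHz.
17.28 kHz ≤ fs/2 = 17.59 kHz, appears at 17.28 kHz.
45.98 kHz mod fs = 10.8 kHz.
10.8 kHz ≤ fs/2 = 17.59 kHz, appears at 10.8 kHz.
52.46 kHz and 122.82 kHz both map to 17.28 kHz.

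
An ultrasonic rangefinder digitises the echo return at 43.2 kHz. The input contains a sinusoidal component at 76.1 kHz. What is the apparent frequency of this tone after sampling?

76.1 kHz mod fs = 32.9 kHz.
32.9 kHz > fs/2 = 21.6 kHz, folds to fs − 32.9 kHz = 10.3 kHz.

10.3 kHz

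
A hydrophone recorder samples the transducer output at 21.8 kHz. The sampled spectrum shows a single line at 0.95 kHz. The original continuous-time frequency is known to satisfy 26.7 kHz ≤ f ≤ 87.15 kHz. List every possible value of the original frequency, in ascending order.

Frequencies that alias to 0.95 kHz are k·fs ± 0.95 kHz for integer k ≥ 0.
k=0: 0.95 kHz.
k=1: 20.85 kHz, 22.75 kHz.
k=2: 42.65 kHz, 44.55 kHz.
k=3: 64.45 kHz, 66.35 kHz.
k=4: 86.25 kHz, 88.15 kHz.
k=5: 108.05 kHz, 109.95 kHz.
Within [26.7 kHz, 87.15 kHz]: 42.65 kHz, 44.55 kHz, 64.45 kHz, 66.35 kHz, 86.25 kHz.

42.65 kHz, 44.55 kHz, 64.45 kHz, 66.35 kHz, 86.25 kHz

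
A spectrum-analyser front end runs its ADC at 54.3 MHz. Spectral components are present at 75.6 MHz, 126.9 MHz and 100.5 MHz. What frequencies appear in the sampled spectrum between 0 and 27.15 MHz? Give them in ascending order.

8.1 MHz, 18.3 MHz, 21.3 MHz

fs/2 = 27.15 MHz.
75.6 MHz mod fs = 21.3 MHz.
21.3 MHz ≤ fs/2 = 27.15 MHz, appears at 21.3 MHz.
126.9 MHz mod fs = 18.3 MHz.
18.3 MHz ≤ fs/2 = 27.15 MHz, appears at 18.3 MHz.
100.5 MHz mod fs = 46.2 MHz.
46.2 MHz > fs/2 = 27.15 MHz, folds to fs − 46.2 MHz = 8.1 MHz.
Distinct values: {8.1 MHz, 18.3 MHz, 21.3 MHz}.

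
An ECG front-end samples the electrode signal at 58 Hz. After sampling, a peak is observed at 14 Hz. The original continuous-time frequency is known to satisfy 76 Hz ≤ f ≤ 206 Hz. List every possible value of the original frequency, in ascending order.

Frequencies that alias to 14 Hz are k·fs ± 14 Hz for integer k ≥ 0.
k=0: 14 Hz.
k=1: 44 Hz, 72 Hz.
k=2: 102 Hz, 130 Hz.
k=3: 160 Hz, 188 Hz.
k=4: 218 Hz, 246 Hz.
Within [76 Hz, 206 Hz]: 102 Hz, 130 Hz, 160 Hz, 188 Hz.

102 Hz, 130 Hz, 160 Hz, 188 Hz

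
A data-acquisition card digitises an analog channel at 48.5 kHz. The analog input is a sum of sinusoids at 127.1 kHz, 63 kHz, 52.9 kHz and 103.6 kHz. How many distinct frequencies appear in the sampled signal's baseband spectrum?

fs/2 = 24.25 kHz.
127.1 kHz mod fs = 30.1 kHz.
30.1 kHz > fs/2 = 24.25 kHz, folds to fs − 30.1 kHz = 18.4 kHz.
63 kHz mod fs = 14.5 kHz.
14.5 kHz ≤ fs/2 = 24.25 kHz, appears at 14.5 kHz.
52.9 kHz mod fs = 4.4 kHz.
4.4 kHz ≤ fs/2 = 24.25 kHz, appears at 4.4 kHz.
103.6 kHz mod fs = 6.6 kHz.
6.6 kHz ≤ fs/2 = 24.25 kHz, appears at 6.6 kHz.
Distinct values: {4.4 kHz, 6.6 kHz, 14.5 kHz, 18.4 kHz} → 4.

4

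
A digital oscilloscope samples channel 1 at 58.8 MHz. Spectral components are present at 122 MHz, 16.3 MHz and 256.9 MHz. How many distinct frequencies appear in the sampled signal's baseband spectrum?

3

fs/2 = 29.4 MHz.
122 MHz mod fs = 4.4 MHz.
4.4 MHz ≤ fs/2 = 29.4 MHz, appears at 4.4 MHz.
16.3 MHz ≤ fs/2 = 29.4 MHz, passes unchanged.
256.9 MHz mod fs = 21.7 MHz.
21.7 MHz ≤ fs/2 = 29.4 MHz, appears at 21.7 MHz.
Distinct values: {4.4 MHz, 16.3 MHz, 21.7 MHz} → 3.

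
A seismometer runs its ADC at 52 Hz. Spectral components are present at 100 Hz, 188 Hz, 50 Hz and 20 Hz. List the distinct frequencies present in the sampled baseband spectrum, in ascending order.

2 Hz, 4 Hz, 20 Hz

fs/2 = 26 Hz.
100 Hz mod fs = 48 Hz.
48 Hz > fs/2 = 26 Hz, folds to fs − 48 Hz = 4 Hz.
188 Hz mod fs = 32 Hz.
32 Hz > fs/2 = 26 Hz, folds to fs − 32 Hz = 20 Hz.
50 Hz > fs/2 = 26 Hz, folds to fs − 50 Hz = 2 Hz.
20 Hz ≤ fs/2 = 26 Hz, passes unchanged.
Distinct values: {2 Hz, 4 Hz, 20 Hz}.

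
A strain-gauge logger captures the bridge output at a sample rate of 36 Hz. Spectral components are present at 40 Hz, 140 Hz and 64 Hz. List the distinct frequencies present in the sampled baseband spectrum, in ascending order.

4 Hz, 8 Hz

fs/2 = 18 Hz.
40 Hz mod fs = 4 Hz.
4 Hz ≤ fs/2 = 18 Hz, appears at 4 Hz.
140 Hz mod fs = 32 Hz.
32 Hz > fs/2 = 18 Hz, folds to fs − 32 Hz = 4 Hz.
64 Hz mod fs = 28 Hz.
28 Hz > fs/2 = 18 Hz, folds to fs − 28 Hz = 8 Hz.
Distinct values: {4 Hz, 8 Hz}.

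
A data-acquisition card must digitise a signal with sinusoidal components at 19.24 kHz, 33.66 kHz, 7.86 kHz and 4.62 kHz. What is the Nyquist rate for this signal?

Highest-frequency component: 33.66 kHz.
Nyquist rate = 2 × 33.66 kHz = 67.32 kHz.

67.32 kHz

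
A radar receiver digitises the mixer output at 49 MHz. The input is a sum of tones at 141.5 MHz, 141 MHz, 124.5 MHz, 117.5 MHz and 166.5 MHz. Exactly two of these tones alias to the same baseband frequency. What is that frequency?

fs/2 = 24.5 MHz.
141.5 MHz mod fs = 43.5 MHz.
43.5 MHz > fs/2 = 24.5 MHz, folds to fs − 43.5 MHz = 5.5 MHz.
141 MHz mod fs = 43 MHz.
43 MHz > fs/2 = 24.5 MHz, folds to fs − 43 MHz = 6 MHz.
124.5 MHz mod fs = 26.5 MHz.
26.5 MHz > fs/2 = 24.5 MHz, folds to fs − 26.5 MHz = 22.5 MHz.
117.5 MHz mod fs = 19.5 MHz.
19.5 MHz ≤ fs/2 = 24.5 MHz, appears at 19.5 MHz.
166.5 MHz mod fs = 19.5 MHz.
19.5 MHz ≤ fs/2 = 24.5 MHz, appears at 19.5 MHz.
117.5 MHz and 166.5 MHz both map to 19.5 MHz.

19.5 MHz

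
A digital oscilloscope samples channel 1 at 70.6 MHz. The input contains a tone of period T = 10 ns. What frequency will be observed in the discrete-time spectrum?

T = 10 ns → f = 1/T = 100 MHz.
100 MHz mod fs = 29.4 MHz.
29.4 MHz ≤ fs/2 = 35.3 MHz, appears at 29.4 MHz.

29.4 MHz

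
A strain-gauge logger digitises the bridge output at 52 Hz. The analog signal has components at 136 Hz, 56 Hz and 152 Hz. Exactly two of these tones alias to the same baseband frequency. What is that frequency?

fs/2 = 26 Hz.
136 Hz mod fs = 32 Hz.
32 Hz > fs/2 = 26 Hz, folds to fs − 32 Hz = 20 Hz.
56 Hz mod fs = 4 Hz.
4 Hz ≤ fs/2 = 26 Hz, appears at 4 Hz.
152 Hz mod fs = 48 Hz.
48 Hz > fs/2 = 26 Hz, folds to fs − 48 Hz = 4 Hz.
56 Hz and 152 Hz both map to 4 Hz.

4 Hz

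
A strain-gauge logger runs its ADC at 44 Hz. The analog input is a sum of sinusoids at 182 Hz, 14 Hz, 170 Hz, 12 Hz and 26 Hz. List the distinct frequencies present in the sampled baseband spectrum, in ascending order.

fs/2 = 22 Hz.
182 Hz mod fs = 6 Hz.
6 Hz ≤ fs/2 = 22 Hz, appears at 6 Hz.
14 Hz ≤ fs/2 = 22 Hz, passes unchanged.
170 Hz mod fs = 38 Hz.
38 Hz > fs/2 = 22 Hz, folds to fs − 38 Hz = 6 Hz.
12 Hz ≤ fs/2 = 22 Hz, passes unchanged.
26 Hz > fs/2 = 22 Hz, folds to fs − 26 Hz = 18 Hz.
Distinct values: {6 Hz, 12 Hz, 14 Hz, 18 Hz}.

6 Hz, 12 Hz, 14 Hz, 18 Hz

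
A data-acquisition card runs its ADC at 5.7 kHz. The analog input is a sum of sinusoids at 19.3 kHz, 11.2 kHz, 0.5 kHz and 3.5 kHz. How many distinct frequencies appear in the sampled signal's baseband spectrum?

3

fs/2 = 2.85 kHz.
19.3 kHz mod fs = 2.2 kHz.
2.2 kHz ≤ fs/2 = 2.85 kHz, appears at 2.2 kHz.
11.2 kHz mod fs = 5.5 kHz.
5.5 kHz > fs/2 = 2.85 kHz, folds to fs − 5.5 kHz = 0.2 kHz.
0.5 kHz ≤ fs/2 = 2.85 kHz, passes unchanged.
3.5 kHz > fs/2 = 2.85 kHz, folds to fs − 3.5 kHz = 2.2 kHz.
Distinct values: {0.2 kHz, 0.5 kHz, 2.2 kHz} → 3.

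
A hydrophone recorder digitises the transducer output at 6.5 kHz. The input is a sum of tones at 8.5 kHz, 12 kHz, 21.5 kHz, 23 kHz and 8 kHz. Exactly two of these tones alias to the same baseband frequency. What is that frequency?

fs/2 = 3.25 kHz.
8.5 kHz mod fs = 2 kHz.
2 kHz ≤ fs/2 = 3.25 kHz, appears at 2 kHz.
12 kHz mod fs = 5.5 kHz.
5.5 kHz > fs/2 = 3.25 kHz, folds to fs − 5.5 kHz = 1 kHz.
21.5 kHz mod fs = 2 kHz.
2 kHz ≤ fs/2 = 3.25 kHz, appears at 2 kHz.
23 kHz mod fs = 3.5 kHz.
3.5 kHz > fs/2 = 3.25 kHz, folds to fs − 3.5 kHz = 3 kHz.
8 kHz mod fs = 1.5 kHz.
1.5 kHz ≤ fs/2 = 3.25 kHz, appears at 1.5 kHz.
8.5 kHz and 21.5 kHz both map to 2 kHz.

2 kHz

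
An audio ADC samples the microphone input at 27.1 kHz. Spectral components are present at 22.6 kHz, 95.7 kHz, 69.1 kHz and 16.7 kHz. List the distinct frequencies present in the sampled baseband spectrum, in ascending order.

fs/2 = 13.55 kHz.
22.6 kHz > fs/2 = 13.55 kHz, folds to fs − 22.6 kHz = 4.5 kHz.
95.7 kHz mod fs = 14.4 kHz.
14.4 kHz > fs/2 = 13.55 kHz, folds to fs − 14.4 kHz = 12.7 kHz.
69.1 kHz mod fs = 14.9 kHz.
14.9 kHz > fs/2 = 13.55 kHz, folds to fs − 14.9 kHz = 12.2 kHz.
16.7 kHz > fs/2 = 13.55 kHz, folds to fs − 16.7 kHz = 10.4 kHz.
Distinct values: {4.5 kHz, 10.4 kHz, 12.2 kHz, 12.7 kHz}.

4.5 kHz, 10.4 kHz, 12.2 kHz, 12.7 kHz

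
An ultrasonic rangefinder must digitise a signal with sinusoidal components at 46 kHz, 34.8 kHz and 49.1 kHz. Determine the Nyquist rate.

98.2 kHz

Highest-frequency component: 49.1 kHz.
Nyquist rate = 2 × 49.1 kHz = 98.2 kHz.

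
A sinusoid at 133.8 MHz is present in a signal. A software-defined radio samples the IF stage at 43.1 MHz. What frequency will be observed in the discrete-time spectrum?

4.5 MHz

133.8 MHz mod fs = 4.5 MHz.
4.5 MHz ≤ fs/2 = 21.55 MHz, appears at 4.5 MHz.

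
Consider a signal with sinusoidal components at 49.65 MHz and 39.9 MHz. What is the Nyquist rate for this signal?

Highest-frequency component: 49.65 MHz.
Nyquist rate = 2 × 49.65 MHz = 99.3 MHz.

99.3 MHz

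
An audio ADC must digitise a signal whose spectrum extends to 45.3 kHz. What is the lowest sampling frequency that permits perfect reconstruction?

Nyquist rate = 2 × 45.3 kHz = 90.6 kHz.

90.6 kHz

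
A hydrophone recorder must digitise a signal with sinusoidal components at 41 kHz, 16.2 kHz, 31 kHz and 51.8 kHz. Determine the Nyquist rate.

Highest-frequency component: 51.8 kHz.
Nyquist rate = 2 × 51.8 kHz = 103.6 kHz.

103.6 kHz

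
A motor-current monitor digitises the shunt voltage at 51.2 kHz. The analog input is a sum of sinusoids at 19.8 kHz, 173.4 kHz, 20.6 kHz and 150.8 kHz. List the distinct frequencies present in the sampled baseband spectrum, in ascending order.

2.8 kHz, 19.8 kHz, 20.6 kHz

fs/2 = 25.6 kHz.
19.8 kHz ≤ fs/2 = 25.6 kHz, passes unchanged.
173.4 kHz mod fs = 19.8 kHz.
19.8 kHz ≤ fs/2 = 25.6 kHz, appears at 19.8 kHz.
20.6 kHz ≤ fs/2 = 25.6 kHz, passes unchanged.
150.8 kHz mod fs = 48.4 kHz.
48.4 kHz > fs/2 = 25.6 kHz, folds to fs − 48.4 kHz = 2.8 kHz.
Distinct values: {2.8 kHz, 19.8 kHz, 20.6 kHz}.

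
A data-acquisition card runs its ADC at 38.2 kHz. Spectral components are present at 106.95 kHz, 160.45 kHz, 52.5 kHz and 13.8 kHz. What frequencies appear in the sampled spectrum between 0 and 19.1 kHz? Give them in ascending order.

fs/2 = 19.1 kHz.
106.95 kHz mod fs = 30.55 kHz.
30.55 kHz > fs/2 = 19.1 kHz, folds to fs − 30.55 kHz = 7.65 kHz.
160.45 kHz mod fs = 7.65 kHz.
7.65 kHz ≤ fs/2 = 19.1 kHz, appears at 7.65 kHz.
52.5 kHz mod fs = 14.3 kHz.
14.3 kHz ≤ fs/2 = 19.1 kHz, appears at 14.3 kHz.
13.8 kHz ≤ fs/2 = 19.1 kHz, passes unchanged.
Distinct values: {7.65 kHz, 13.8 kHz, 14.3 kHz}.

7.65 kHz, 13.8 kHz, 14.3 kHz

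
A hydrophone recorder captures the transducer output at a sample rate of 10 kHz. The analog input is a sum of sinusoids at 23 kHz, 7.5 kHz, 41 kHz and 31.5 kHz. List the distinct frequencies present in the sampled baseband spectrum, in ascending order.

1 kHz, 1.5 kHz, 2.5 kHz, 3 kHz

fs/2 = 5 kHz.
23 kHz mod fs = 3 kHz.
3 kHz ≤ fs/2 = 5 kHz, appears at 3 kHz.
7.5 kHz > fs/2 = 5 kHz, folds to fs − 7.5 kHz = 2.5 kHz.
41 kHz mod fs = 1 kHz.
1 kHz ≤ fs/2 = 5 kHz, appears at 1 kHz.
31.5 kHz mod fs = 1.5 kHz.
1.5 kHz ≤ fs/2 = 5 kHz, appears at 1.5 kHz.
Distinct values: {1 kHz, 1.5 kHz, 2.5 kHz, 3 kHz}.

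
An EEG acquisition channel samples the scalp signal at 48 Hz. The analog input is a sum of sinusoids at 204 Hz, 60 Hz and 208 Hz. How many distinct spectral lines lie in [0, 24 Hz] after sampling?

2

fs/2 = 24 Hz.
204 Hz mod fs = 12 Hz.
12 Hz ≤ fs/2 = 24 Hz, appears at 12 Hz.
60 Hz mod fs = 12 Hz.
12 Hz ≤ fs/2 = 24 Hz, appears at 12 Hz.
208 Hz mod fs = 16 Hz.
16 Hz ≤ fs/2 = 24 Hz, appears at 16 Hz.
Distinct values: {12 Hz, 16 Hz} → 2.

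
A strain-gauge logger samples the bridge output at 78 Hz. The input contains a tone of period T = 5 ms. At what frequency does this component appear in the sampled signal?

34 Hz

T = 5 ms → f = 1/T = 200 Hz.
200 Hz mod fs = 44 Hz.
44 Hz > fs/2 = 39 Hz, folds to fs − 44 Hz = 34 Hz.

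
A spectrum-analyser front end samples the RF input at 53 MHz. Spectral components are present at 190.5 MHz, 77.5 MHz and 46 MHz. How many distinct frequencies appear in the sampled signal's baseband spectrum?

3

fs/2 = 26.5 MHz.
190.5 MHz mod fs = 31.5 MHz.
31.5 MHz > fs/2 = 26.5 MHz, folds to fs − 31.5 MHz = 21.5 MHz.
77.5 MHz mod fs = 24.5 MHz.
24.5 MHz ≤ fs/2 = 26.5 MHz, appears at 24.5 MHz.
46 MHz > fs/2 = 26.5 MHz, folds to fs − 46 MHz = 7 MHz.
Distinct values: {7 MHz, 21.5 MHz, 24.5 MHz} → 3.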